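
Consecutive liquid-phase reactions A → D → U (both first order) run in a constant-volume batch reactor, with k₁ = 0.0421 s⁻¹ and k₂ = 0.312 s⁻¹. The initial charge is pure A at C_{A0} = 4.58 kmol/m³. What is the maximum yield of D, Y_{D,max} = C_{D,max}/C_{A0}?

For a first-order series the maximum intermediate yield is C_{D,max}/C_{A0} = (k₁/k₂)^[k₂/(k₂−k₁)].
= (0.0421/0.312)^(0.312/(0.312−0.0421)) = (0.1349)^(1.156) = 0.09873.

0.0987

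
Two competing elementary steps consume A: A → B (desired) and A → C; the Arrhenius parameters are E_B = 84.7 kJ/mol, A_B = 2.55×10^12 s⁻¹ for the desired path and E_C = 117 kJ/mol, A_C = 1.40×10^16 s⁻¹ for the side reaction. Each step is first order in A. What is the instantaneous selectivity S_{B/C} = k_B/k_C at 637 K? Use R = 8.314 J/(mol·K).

0.0811

k_B/k_C = (A_B/A_C)·exp[−(E_B−E_C)/(RT)] = (A_B/A_C)·exp[(E_C−E_B)/(RT)].
(E_C−E_B)/(RT) = (117−84.7)×10³/(8.314×637) = 32300/5296 = 6.099.
k_B/k_C = (2.55×10^12/1.40×10^16)·exp(6.099) = 1.821×10^-4 × 445.4 = 0.0811.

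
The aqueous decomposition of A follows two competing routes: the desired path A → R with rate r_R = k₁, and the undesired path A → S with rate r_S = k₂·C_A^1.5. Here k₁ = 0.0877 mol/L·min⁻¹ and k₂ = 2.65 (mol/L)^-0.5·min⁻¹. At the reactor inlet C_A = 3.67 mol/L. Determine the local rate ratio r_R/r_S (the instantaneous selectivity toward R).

S_{R/S} = r_R/r_S = (k₁)/(k₂·C_A^1.5) = (k₁/k₂)·C_A^-1.5.
= (0.0877) / (2.65×3.670^1.5) = 0.08770/18.63 = 0.00471.
The undesired path is higher order in A, so low C_A (CSTR or dilute feed) favours R.

0.00471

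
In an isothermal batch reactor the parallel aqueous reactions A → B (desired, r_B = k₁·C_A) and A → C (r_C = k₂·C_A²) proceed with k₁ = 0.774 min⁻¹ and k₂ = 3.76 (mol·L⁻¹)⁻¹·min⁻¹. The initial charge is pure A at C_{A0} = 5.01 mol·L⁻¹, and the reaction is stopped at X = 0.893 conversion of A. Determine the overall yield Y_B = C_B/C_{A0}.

C_A = C_{A0}(1−X) = 0.5361 mol·L⁻¹.
Along a PFR/batch, dC_B/dC_A = −r_B/(r_B+r_C) = −k₁/(k₁+k₂·C_A).
Integrating from C_{A0} to C_A: C_B = (0.774/3.76)·ln[(0.774+3.76·5.01)/(0.774+3.76·0.536)] = 0.2059·ln(19.61/2.790) = 0.4015 mol·L⁻¹.
Y_B = C_B/C_{A0} = 0.4015/5.01 = 0.0801.

0.0801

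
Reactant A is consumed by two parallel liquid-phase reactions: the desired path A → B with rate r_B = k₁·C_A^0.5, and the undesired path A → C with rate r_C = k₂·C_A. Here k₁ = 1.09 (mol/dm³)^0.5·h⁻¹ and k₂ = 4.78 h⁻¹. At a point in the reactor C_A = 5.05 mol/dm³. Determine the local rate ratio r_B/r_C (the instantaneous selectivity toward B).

S_{B/C} = r_B/r_C = (k₁·C_A^0.5)/(k₂·C_A) = (k₁/k₂)·C_A^-0.5.
= (1.09×5.050^0.5) / (4.78×5.050) = 2.449/24.14 = 0.101.
The undesired path is higher order in A, so low C_A (CSTR or dilute feed) favours B.

0.101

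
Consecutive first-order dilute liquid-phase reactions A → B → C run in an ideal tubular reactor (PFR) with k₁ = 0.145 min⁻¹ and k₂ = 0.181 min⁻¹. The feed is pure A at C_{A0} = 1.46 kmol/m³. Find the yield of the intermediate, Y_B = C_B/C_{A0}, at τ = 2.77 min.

0.256

Solving the coupled first-order balances gives C_B(τ) = [k₁/(k₂−k₁)]·C_{A0}·(e^(−k₁τ) − e^(−k₂τ)).
e^(−k₁τ) = e^(−0.145×2.77) = e^(−0.4016) = 0.6692; e^(−k₂τ) = e^(−0.5014) = 0.6057.
C_B = 0.145×1.46/(0.181−0.145) × (0.6692−0.6057) = 5.881×0.06351 = 0.3735 kmol/m³.
Y_B = C_B/C_{A0} = 0.3735/1.46 = 0.256.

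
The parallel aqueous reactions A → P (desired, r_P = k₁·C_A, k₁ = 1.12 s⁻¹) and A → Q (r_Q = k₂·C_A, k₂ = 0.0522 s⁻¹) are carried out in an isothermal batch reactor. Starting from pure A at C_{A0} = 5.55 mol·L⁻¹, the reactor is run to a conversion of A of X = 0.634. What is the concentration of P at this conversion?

C_A = C_{A0}(1−X) = 2.031 mol·L⁻¹.
Both paths are first order in A, so the instantaneous fraction to P is constant: dC_P/d(−C_A) = k₁/(k₁+k₂) = 0.9555.
C_P = 0.9555·(C_{A0}−C_A) = 0.9555×3.519 = 3.36 mol·L⁻¹.

3.36 mol·L⁻¹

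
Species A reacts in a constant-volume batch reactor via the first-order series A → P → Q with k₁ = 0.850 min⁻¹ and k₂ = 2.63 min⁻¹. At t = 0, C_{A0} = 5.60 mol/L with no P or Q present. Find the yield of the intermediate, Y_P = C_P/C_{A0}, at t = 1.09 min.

For first-order series with pure A initially, C_P(t) = k₁C_{A0}/(k₂−k₁)·(e^(−k₁t) − e^(−k₂t)).
e^(−k₁t) = e^(−0.850×1.09) = e^(−0.9265) = 0.3959; e^(−k₂t) = e^(−2.867) = 0.05689.
C_P = 0.850×5.60/(2.63−0.850) × (0.3959−0.05689) = 2.674×0.3391 = 0.9067 mol/L.
Y_P = C_P/C_{A0} = 0.9067/5.60 = 0.162.

0.162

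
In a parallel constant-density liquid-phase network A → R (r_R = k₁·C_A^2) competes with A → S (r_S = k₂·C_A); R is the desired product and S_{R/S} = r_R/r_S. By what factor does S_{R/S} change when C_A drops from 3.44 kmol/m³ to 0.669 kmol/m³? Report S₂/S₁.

0.194

S_{R/S} = (k₁/k₂)·C_A, so S₂/S₁ = (C_{A,2}/C_{A,1}).
= 0.669/3.44 = 0.194.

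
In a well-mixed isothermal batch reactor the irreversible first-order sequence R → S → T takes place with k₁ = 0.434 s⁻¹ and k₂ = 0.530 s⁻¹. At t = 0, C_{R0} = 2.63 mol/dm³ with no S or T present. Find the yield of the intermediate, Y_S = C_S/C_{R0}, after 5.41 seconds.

0.175

For first-order series with pure R initially, C_S(t) = k₁C_{R0}/(k₂−k₁)·(e^(−k₁t) − e^(−k₂t)).
e^(−k₁t) = e^(−0.434×5.41) = e^(−2.348) = 0.09557; e^(−k₂t) = e^(−2.867) = 0.05685.
C_S = 0.434×2.63/(0.530−0.434) × (0.09557−0.05685) = 11.89×0.03871 = 0.4603 mol/dm³.
Y_S = C_S/C_{R0} = 0.4603/2.63 = 0.175.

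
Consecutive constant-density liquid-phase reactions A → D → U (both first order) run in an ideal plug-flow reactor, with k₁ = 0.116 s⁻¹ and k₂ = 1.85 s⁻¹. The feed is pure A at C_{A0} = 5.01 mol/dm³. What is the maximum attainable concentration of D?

Evaluating C_D at τ_opt = ln(k₂/k₁)/(k₂−k₁) gives C_{D,max}/C_{A0} = (k₁/k₂)^[k₂/(k₂−k₁)].
= (0.116/1.85)^(1.85/(1.85−0.116)) = (0.06270)^(1.067) = 0.05210.
C_{D,max} = 0.05210×5.01 = 0.261 mol/dm³.

0.261 mol/dm³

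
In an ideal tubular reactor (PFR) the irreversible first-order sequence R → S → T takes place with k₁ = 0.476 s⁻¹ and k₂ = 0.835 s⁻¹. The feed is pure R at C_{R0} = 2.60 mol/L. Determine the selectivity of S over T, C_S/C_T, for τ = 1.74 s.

0.915

Solving the coupled first-order balances gives C_S(τ) = [k₁/(k₂−k₁)]·C_{R0}·(e^(−k₁τ) − e^(−k₂τ)).
e^(−k₁τ) = e^(−0.476×1.74) = e^(−0.8282) = 0.4368; e^(−k₂τ) = e^(−1.453) = 0.2339.
C_S = 0.476×2.60/(0.835−0.476) × (0.4368−0.2339) = 3.447×0.2029 = 0.6996 mol/L.
C_R = C_{R0}e^(−k₁τ) = 1.136 mol/L, so C_T = C_{R0}−C_R−C_S = 0.7647 mol/L; C_S/C_T = 0.915.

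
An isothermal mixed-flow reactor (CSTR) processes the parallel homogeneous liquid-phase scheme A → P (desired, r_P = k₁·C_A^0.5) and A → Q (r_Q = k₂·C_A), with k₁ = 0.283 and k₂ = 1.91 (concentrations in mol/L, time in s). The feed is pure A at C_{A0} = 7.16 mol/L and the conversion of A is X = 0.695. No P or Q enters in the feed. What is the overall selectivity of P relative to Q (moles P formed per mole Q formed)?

0.100

Exit C_A = C_{A0}(1−X) = 7.16×0.305 = 2.184 mol/L.
In a CSTR the entire volume is at exit conditions, so r_P = 0.283×2.184^0.5 = 0.4182 and r_Q = 1.91×2.184 = 4.171.
Overall selectivity = C_P/C_Q = r_Pτ/(r_Qτ) = r_P/r_Q = 0.100.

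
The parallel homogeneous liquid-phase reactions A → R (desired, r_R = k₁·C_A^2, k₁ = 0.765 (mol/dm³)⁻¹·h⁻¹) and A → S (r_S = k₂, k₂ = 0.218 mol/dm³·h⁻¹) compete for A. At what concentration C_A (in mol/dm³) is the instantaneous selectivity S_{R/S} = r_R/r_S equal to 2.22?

0.795 mol/dm³

S_{R/S} = (k₁/k₂)·C_A^2 ⇒ C_A = (S·k₂/k₁)^(0.5).
= (2.22×0.218/0.765)^(0.5) = (0.6326)^(0.5) = 0.795 mol/dm³.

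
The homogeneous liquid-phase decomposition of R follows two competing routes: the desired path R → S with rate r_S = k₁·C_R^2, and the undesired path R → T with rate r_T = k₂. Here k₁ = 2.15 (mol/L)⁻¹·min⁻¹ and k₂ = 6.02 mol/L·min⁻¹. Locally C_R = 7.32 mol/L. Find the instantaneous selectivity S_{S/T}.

S_{S/T} = r_S/r_T = (k₁·C_R^2)/(k₂) = (k₁/k₂)·C_R^2.
= (2.15×7.320^2) / (6.02) = 115.2/6.020 = 19.1.
Since the desired path is higher order in R, keeping C_R high (PFR or concentrated feed) favours S.

19.1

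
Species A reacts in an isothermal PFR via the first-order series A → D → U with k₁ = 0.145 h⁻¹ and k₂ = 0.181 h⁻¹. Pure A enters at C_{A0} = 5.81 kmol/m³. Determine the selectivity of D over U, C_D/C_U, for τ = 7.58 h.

Solving the coupled first-order balances gives C_D(τ) = [k₁/(k₂−k₁)]·C_{A0}·(e^(−k₁τ) − e^(−k₂τ)).
e^(−k₁τ) = e^(−0.145×7.58) = e^(−1.099) = 0.3332; e^(−k₂τ) = e^(−1.372) = 0.2536.
C_D = 0.145×5.81/(0.181−0.145) × (0.3332−0.2536) = 23.40×0.07957 = 1.862 kmol/m³.
C_A = C_{A0}e^(−k₁τ) = 1.936 kmol/m³, so C_U = C_{A0}−C_A−C_D = 2.012 kmol/m³; C_D/C_U = 0.925.

0.925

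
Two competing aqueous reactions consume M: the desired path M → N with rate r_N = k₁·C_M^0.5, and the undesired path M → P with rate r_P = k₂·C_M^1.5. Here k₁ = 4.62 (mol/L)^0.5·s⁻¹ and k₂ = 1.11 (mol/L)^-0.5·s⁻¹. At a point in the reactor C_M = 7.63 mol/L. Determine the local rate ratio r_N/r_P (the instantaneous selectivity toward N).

S_{N/P} = r_N/r_P = (k₁·C_M^0.5)/(k₂·C_M^1.5) = (k₁/k₂)·C_M⁻¹.
= (4.62×7.630^0.5) / (1.11×7.630^1.5) = 12.76/23.39 = 0.545.

0.545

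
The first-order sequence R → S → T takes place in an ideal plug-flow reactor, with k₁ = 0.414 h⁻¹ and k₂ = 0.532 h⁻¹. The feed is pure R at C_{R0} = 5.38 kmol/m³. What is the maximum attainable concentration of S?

Evaluating C_S at τ_opt = ln(k₂/k₁)/(k₂−k₁) gives C_{S,max}/C_{R0} = (k₁/k₂)^[k₂/(k₂−k₁)].
= (0.414/0.532)^(0.532/(0.532−0.414)) = (0.7782)^(4.508) = 0.3228.
C_{S,max} = 0.3228×5.38 = 1.74 kmol/m³.

1.74 kmol/m³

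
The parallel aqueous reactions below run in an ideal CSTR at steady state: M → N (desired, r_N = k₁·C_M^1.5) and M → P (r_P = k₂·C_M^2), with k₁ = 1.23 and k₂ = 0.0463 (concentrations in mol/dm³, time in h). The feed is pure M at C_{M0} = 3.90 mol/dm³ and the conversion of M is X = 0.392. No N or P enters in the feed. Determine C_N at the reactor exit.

Exit C_M = C_{M0}(1−X) = 3.90×0.608 = 2.371 mol/dm³.
Rates in a CSTR are evaluated at the outlet concentration: r_N = 1.23×2.371^1.5 = 4.491, r_P = 0.0463×2.371^2 = 0.2603.
Fraction of consumed M going to N: r_N/(r_N+r_P) = 0.9452.
C_N = 0.9452·C_{M0}·X = 0.9452×3.90×0.392 = 1.45 mol/dm³.

1.45 mol/dm³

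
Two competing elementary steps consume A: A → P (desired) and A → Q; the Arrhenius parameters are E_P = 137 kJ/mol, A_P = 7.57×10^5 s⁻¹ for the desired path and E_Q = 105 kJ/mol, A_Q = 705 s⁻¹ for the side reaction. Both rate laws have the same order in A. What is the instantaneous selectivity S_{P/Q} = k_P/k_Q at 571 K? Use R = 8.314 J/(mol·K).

k_P/k_Q = (A_P/A_Q)·exp[−(E_P−E_Q)/(RT)] = (A_P/A_Q)·exp[(E_Q−E_P)/(RT)].
(E_Q−E_P)/(RT) = (105−137)×10³/(8.314×571) = -32000/4747 = -6.741.
k_P/k_Q = (7.57×10^5/705)·exp(-6.741) = 1074 × 0.001182 = 1.27.

1.27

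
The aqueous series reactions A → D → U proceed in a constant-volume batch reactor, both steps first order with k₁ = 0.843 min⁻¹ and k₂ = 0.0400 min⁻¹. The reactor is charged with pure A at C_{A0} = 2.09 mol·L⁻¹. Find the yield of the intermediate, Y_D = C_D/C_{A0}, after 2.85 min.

Solving the coupled first-order balances gives C_D(t) = [k₁/(k₂−k₁)]·C_{A0}·(e^(−k₁t) − e^(−k₂t)).
e^(−k₁t) = e^(−0.843×2.85) = e^(−2.403) = 0.09049; e^(−k₂t) = e^(−0.1140) = 0.8923.
C_D = 0.843×2.09/(0.0400−0.843) × (0.09049−0.8923) = (-2.194)×(-0.8018) = 1.759 mol·L⁻¹.
Y_D = C_D/C_{A0} = 1.759/2.09 = 0.842.

0.842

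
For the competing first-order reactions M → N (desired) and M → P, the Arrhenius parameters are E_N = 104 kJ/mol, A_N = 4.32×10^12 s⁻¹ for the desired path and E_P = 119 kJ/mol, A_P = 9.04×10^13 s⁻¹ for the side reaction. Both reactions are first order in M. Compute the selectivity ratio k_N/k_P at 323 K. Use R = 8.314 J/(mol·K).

k_N/k_P = (A_N/A_P)·exp[−(E_N−E_P)/(RT)] = (A_N/A_P)·exp[(E_P−E_N)/(RT)].
(E_P−E_N)/(RT) = (119−104)×10³/(8.314×323) = 15000/2685 = 5.586.
k_N/k_P = (4.32×10^12/9.04×10^13)·exp(5.586) = 0.04779 × 266.6 = 12.7.

12.7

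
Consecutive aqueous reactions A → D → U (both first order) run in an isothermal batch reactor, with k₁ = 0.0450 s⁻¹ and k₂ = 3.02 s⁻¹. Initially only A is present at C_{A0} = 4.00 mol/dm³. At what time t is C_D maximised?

1.41 s

For first-order series the maximum of C_D occurs at t_opt = ln(k₂/k₁)/(k₂−k₁).
= ln(3.02/0.0450)/(3.02−0.0450) = ln(67.11)/2.975 = 4.206/2.975 = 1.41 s.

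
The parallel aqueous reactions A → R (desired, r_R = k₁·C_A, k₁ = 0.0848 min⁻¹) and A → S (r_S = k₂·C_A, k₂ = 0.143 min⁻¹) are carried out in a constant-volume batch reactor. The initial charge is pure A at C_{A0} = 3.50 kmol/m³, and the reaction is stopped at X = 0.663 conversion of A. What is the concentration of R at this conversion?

C_A = C_{A0}(1−X) = 1.179 kmol/m³.
Both paths are first order in A, so the instantaneous fraction to R is constant: dC_R/d(−C_A) = k₁/(k₁+k₂) = 0.3723.
C_R = 0.3723·(C_{A0}−C_A) = 0.3723×2.321 = 0.864 kmol/m³.

0.864 kmol/m³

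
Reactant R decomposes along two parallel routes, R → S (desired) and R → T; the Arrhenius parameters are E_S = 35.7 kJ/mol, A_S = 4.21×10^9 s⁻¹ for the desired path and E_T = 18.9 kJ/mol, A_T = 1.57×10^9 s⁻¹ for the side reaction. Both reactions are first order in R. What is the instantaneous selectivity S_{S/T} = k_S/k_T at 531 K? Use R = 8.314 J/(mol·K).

Since both paths have the same order in R, the concentration cancels and S_{S/T} = k_S/k_T = (A_S/A_T)·exp[(E_T−E_S)/(RT)].
(E_T−E_S)/(RT) = (18.9−35.7)×10³/(8.314×531) = -16800/4415 = -3.805.
k_S/k_T = (4.21×10^9/1.57×10^9)·exp(-3.805) = 2.682 × 0.02225 = 0.0597.
Since E_S > E_T, raising the temperature improves selectivity toward S.

0.0597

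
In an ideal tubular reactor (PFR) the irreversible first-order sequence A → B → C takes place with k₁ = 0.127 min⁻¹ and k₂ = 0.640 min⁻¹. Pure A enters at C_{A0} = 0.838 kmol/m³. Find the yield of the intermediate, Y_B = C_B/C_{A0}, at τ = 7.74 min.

0.0909

For first-order series with pure A initially, C_B(τ) = k₁C_{A0}/(k₂−k₁)·(e^(−k₁τ) − e^(−k₂τ)).
e^(−k₁τ) = e^(−0.127×7.74) = e^(−0.9830) = 0.3742; e^(−k₂τ) = e^(−4.954) = 0.007058.
C_B = 0.127×0.838/(0.640−0.127) × (0.3742−0.007058) = 0.2075×0.3671 = 0.07617 kmol/m³.
Y_B = C_B/C_{A0} = 0.07617/0.838 = 0.0909.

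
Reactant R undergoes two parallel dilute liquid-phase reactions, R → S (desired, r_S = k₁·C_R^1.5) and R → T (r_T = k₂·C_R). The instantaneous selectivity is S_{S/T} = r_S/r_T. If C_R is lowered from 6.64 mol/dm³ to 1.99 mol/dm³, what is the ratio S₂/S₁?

0.547

S_{S/T} = (k₁/k₂)·C_R^0.5, so S₂/S₁ = (C_{R,2}/C_{R,1})^0.5.
= (1.99/6.64)^0.5 = (0.2997)^0.5 = 0.547.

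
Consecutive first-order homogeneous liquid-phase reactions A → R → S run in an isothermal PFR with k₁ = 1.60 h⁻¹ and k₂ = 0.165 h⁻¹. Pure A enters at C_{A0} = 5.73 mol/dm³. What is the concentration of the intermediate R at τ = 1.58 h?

4.41 mol/dm³

The intermediate concentration in a first-order A→B→C sequence is C_R = k₁C_{A0}(e^(−k₁τ) − e^(−k₂τ))/(k₂−k₁).
e^(−k₁τ) = e^(−1.60×1.58) = e^(−2.528) = 0.07982; e^(−k₂τ) = e^(−0.2607) = 0.7705.
C_R = 1.60×5.73/(0.165−1.60) × (0.07982−0.7705) = (-6.389)×(-0.6907) = 4.413 mol/dm³.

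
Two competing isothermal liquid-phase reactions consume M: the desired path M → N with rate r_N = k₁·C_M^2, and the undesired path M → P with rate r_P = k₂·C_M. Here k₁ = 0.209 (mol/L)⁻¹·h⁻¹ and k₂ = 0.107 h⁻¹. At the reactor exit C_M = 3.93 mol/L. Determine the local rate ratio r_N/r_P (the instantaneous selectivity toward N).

S_{N/P} = r_N/r_P = (k₁·C_M^2)/(k₂·C_M) = (k₁/k₂)·C_M.
= (0.209×3.930^2) / (0.107×3.930) = 3.228/0.4205 = 7.68.
Since the desired path is higher order in M, keeping C_M high (PFR or concentrated feed) favours N.

7.68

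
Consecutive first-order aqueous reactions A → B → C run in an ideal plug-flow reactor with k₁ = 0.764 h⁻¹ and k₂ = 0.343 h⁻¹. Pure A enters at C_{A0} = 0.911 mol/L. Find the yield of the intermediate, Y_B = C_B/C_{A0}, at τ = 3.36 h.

For first-order series with pure A initially, C_B(τ) = k₁C_{A0}/(k₂−k₁)·(e^(−k₁τ) − e^(−k₂τ)).
e^(−k₁τ) = e^(−0.764×3.36) = e^(−2.567) = 0.07676; e^(−k₂τ) = e^(−1.152) = 0.3159.
C_B = 0.764×0.911/(0.343−0.764) × (0.07676−0.3159) = (-1.653)×(-0.2391) = 0.3953 mol/L.
Y_B = C_B/C_{A0} = 0.3953/0.911 = 0.434.

0.434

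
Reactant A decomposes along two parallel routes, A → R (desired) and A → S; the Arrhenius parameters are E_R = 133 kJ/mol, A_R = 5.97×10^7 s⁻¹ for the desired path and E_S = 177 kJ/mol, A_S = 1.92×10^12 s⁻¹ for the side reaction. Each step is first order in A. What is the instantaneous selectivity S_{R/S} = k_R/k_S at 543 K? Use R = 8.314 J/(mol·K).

k_R/k_S = (A_R/A_S)·exp[−(E_R−E_S)/(RT)] = (A_R/A_S)·exp[(E_S−E_R)/(RT)].
(E_S−E_R)/(RT) = (177−133)×10³/(8.314×543) = 44000/4515 = 9.746.
k_R/k_S = (5.97×10^7/1.92×10^12)·exp(9.746) = 3.109×10^-5 × 17092 = 0.531.

0.531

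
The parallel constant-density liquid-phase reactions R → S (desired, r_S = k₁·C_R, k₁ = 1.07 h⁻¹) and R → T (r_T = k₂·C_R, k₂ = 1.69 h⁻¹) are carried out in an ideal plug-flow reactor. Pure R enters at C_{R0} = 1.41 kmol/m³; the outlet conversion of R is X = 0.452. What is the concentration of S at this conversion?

0.247 kmol/m³

C_R = C_{R0}(1−X) = 0.7727 kmol/m³.
Both paths are first order in R, so the instantaneous fraction to S is constant: dC_S/d(−C_R) = k₁/(k₁+k₂) = 0.3877.
C_S = 0.3877·(C_{R0}−C_R) = 0.3877×0.6373 = 0.247 kmol/m³.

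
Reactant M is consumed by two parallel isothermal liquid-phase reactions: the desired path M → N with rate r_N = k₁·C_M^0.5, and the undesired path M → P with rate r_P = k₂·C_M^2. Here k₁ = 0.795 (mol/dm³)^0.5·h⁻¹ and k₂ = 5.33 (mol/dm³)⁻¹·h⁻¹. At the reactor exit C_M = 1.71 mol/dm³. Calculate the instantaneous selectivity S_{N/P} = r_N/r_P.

S_{N/P} = r_N/r_P = (k₁·C_M^0.5)/(k₂·C_M^2) = (k₁/k₂)·C_M^-1.5.
= (0.795×1.710^0.5) / (5.33×1.710^2) = 1.040/15.59 = 0.0667.

0.0667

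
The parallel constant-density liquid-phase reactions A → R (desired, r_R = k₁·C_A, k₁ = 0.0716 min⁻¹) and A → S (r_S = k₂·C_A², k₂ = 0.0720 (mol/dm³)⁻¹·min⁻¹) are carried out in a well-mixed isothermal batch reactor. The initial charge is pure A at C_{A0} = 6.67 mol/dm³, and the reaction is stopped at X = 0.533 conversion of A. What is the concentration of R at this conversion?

0.620 mol/dm³

C_A = C_{A0}(1−X) = 3.115 mol/dm³.
Along a PFR/batch, dC_R/dC_A = −r_R/(r_R+r_S) = −k₁/(k₁+k₂·C_A).
Integrating from C_{A0} to C_A: C_R = (0.0716/0.0720)·ln[(0.0716+0.0720·6.67)/(0.0716+0.0720·3.11)] = 0.9944·ln(0.5518/0.2959) = 0.6199 mol/dm³.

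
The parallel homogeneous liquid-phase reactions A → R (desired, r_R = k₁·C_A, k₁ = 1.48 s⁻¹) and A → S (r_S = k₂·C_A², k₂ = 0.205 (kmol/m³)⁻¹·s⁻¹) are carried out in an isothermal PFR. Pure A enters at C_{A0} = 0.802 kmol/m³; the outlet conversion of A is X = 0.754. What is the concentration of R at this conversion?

C_A = C_{A0}(1−X) = 0.1973 kmol/m³.
Along a PFR/batch, dC_R/dC_A = −r_R/(r_R+r_S) = −k₁/(k₁+k₂·C_A).
Integrating from C_{A0} to C_A: C_R = (1.48/0.205)·ln[(1.48+0.205·0.802)/(1.48+0.205·0.197)] = 7.220·ln(1.644/1.520) = 0.5659 kmol/m³.

0.566 kmol/m³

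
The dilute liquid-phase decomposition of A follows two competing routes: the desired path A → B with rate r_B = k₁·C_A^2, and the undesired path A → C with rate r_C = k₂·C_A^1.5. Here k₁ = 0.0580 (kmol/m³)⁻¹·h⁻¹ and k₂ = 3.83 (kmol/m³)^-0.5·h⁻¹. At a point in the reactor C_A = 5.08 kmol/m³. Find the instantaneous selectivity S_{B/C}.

S_{B/C} = r_B/r_C = (k₁·C_A^2)/(k₂·C_A^1.5) = (k₁/k₂)·C_A^0.5.
= (0.0580×5.080^2) / (3.83×5.080^1.5) = 1.497/43.85 = 0.0341.

0.0341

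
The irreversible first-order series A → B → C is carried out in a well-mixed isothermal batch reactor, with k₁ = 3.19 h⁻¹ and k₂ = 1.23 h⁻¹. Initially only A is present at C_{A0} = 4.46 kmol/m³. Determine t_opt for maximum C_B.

0.486 h

For first-order series the maximum of C_B occurs at t_opt = ln(k₂/k₁)/(k₂−k₁).
= ln(1.23/3.19)/(1.23−3.19) = ln(0.3856)/-1.960 = -0.9530/-1.960 = 0.486 h.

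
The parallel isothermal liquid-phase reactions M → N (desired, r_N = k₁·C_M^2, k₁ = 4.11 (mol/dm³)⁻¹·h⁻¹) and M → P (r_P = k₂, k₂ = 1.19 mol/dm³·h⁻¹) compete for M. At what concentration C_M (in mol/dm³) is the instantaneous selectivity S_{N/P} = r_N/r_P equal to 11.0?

S_{N/P} = (k₁/k₂)·C_M^2 ⇒ C_M = (S·k₂/k₁)^(0.5).
= (11.0×1.19/4.11)^(0.5) = (3.185)^(0.5) = 1.78 mol/dm³.

1.78 mol/dm³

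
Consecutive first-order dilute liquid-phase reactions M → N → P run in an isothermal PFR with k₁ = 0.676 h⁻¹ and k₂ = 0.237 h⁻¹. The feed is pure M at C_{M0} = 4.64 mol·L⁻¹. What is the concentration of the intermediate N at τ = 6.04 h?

Solving the coupled first-order balances gives C_N(τ) = [k₁/(k₂−k₁)]·C_{M0}·(e^(−k₁τ) − e^(−k₂τ)).
e^(−k₁τ) = e^(−0.676×6.04) = e^(−4.083) = 0.01686; e^(−k₂τ) = e^(−1.431) = 0.2390.
C_N = 0.676×4.64/(0.237−0.676) × (0.01686−0.2390) = (-7.145)×(-0.2221) = 1.587 mol·L⁻¹.

1.59 mol·L⁻¹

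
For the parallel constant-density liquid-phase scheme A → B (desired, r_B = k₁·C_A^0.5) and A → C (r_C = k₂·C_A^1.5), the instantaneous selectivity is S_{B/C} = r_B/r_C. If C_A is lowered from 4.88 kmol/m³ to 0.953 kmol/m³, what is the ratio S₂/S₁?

S_{B/C} = (k₁/k₂)·C_A⁻¹, so S₂/S₁ = (C_{A,2}/C_{A,1})⁻¹.
= 4.88/0.953 = 5.12.

5.12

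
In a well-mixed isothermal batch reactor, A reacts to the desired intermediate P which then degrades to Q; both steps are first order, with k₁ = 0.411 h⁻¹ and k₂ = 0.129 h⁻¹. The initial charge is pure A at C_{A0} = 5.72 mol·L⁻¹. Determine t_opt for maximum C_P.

Setting dC_P/dt = 0 gives t_opt = ln(k₂/k₁)/(k₂−k₁).
= ln(0.129/0.411)/(0.129−0.411) = ln(0.3139)/-0.2820 = -1.159/-0.2820 = 4.11 h.

4.11 h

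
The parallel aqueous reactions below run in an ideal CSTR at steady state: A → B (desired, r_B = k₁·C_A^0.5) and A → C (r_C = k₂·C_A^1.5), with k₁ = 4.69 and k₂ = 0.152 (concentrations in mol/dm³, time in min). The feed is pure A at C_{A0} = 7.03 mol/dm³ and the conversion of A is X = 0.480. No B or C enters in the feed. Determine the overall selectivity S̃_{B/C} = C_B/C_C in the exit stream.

Exit C_A = C_{A0}(1−X) = 7.03×0.520 = 3.656 mol/dm³.
A CSTR operates uniformly at the exit composition, giving r_B = 8.967 and r_C = 1.062 (each k·C_A^n at C_A = 3.656).
Overall selectivity = C_B/C_C = r_Bτ/(r_Cτ) = r_B/r_C = 8.44.

8.44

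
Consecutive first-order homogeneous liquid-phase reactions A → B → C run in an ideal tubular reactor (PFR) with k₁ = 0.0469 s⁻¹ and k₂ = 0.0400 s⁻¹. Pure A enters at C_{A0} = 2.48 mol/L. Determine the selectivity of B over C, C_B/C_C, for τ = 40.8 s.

Solving the coupled first-order balances gives C_B(τ) = [k₁/(k₂−k₁)]·C_{A0}·(e^(−k₁τ) − e^(−k₂τ)).
e^(−k₁τ) = e^(−0.0469×40.8) = e^(−1.914) = 0.1476; e^(−k₂τ) = e^(−1.632) = 0.1955.
C_B = 0.0469×2.48/(0.0400−0.0469) × (0.1476−0.1955) = (-16.86)×(-0.04798) = 0.8088 mol/L.
C_A = C_{A0}e^(−k₁τ) = 0.3659 mol/L, so C_C = C_{A0}−C_A−C_B = 1.305 mol/L; C_B/C_C = 0.620.

0.620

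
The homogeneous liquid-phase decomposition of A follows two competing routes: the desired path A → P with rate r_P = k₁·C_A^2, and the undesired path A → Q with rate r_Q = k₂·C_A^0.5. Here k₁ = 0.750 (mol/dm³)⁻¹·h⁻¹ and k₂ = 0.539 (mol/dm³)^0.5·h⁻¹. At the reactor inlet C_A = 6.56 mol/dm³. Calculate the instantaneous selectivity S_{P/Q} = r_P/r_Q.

23.4

S_{P/Q} = r_P/r_Q = (k₁·C_A^2)/(k₂·C_A^0.5) = (k₁/k₂)·C_A^1.5.
= (0.750×6.560^2) / (0.539×6.560^0.5) = 32.28/1.381 = 23.4.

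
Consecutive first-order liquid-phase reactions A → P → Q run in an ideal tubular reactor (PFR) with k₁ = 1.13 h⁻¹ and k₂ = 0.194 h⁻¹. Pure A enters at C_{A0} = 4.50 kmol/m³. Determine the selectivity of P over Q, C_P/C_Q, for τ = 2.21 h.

2.98

For first-order series with pure A initially, C_P(τ) = k₁C_{A0}/(k₂−k₁)·(e^(−k₁τ) − e^(−k₂τ)).
e^(−k₁τ) = e^(−1.13×2.21) = e^(−2.497) = 0.08231; e^(−k₂τ) = e^(−0.4287) = 0.6513.
C_P = 1.13×4.50/(0.194−1.13) × (0.08231−0.6513) = (-5.433)×(-0.5690) = 3.091 kmol/m³.
C_A = C_{A0}e^(−k₁τ) = 0.3704 kmol/m³, so C_Q = C_{A0}−C_A−C_P = 1.038 kmol/m³; C_P/C_Q = 2.98.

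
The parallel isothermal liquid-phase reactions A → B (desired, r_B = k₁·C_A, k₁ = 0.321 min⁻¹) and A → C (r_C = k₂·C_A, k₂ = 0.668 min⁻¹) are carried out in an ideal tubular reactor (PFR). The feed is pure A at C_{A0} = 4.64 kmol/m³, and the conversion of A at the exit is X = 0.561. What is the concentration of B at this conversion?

C_A = C_{A0}(1−X) = 2.037 kmol/m³.
Both paths are first order in A, so the instantaneous fraction to B is constant: dC_B/d(−C_A) = k₁/(k₁+k₂) = 0.3246.
C_B = 0.3246·(C_{A0}−C_A) = 0.3246×2.603 = 0.845 kmol/m³.

0.845 kmol/m³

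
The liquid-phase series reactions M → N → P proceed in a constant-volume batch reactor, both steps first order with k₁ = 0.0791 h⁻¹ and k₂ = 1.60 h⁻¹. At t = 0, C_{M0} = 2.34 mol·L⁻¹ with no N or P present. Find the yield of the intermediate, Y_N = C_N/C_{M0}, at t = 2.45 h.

Solving the coupled first-order balances gives C_N(t) = [k₁/(k₂−k₁)]·C_{M0}·(e^(−k₁t) − e^(−k₂t)).
e^(−k₁t) = e^(−0.0791×2.45) = e^(−0.1938) = 0.8238; e^(−k₂t) = e^(−3.920) = 0.01984.
C_N = 0.0791×2.34/(1.60−0.0791) × (0.8238−0.01984) = 0.1217×0.8040 = 0.09785 mol·L⁻¹.
Y_N = C_N/C_{M0} = 0.09785/2.34 = 0.0418.

0.0418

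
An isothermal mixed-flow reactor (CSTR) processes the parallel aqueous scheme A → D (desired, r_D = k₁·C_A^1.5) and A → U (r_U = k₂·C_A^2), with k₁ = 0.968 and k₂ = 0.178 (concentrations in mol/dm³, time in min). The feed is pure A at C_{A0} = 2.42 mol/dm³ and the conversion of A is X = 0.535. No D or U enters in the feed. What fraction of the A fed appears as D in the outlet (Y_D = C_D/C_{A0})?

0.448

Exit C_A = C_{A0}(1−X) = 2.42×0.465 = 1.125 mol/dm³.
Rates in a CSTR are evaluated at the outlet concentration: r_D = 0.968×1.125^1.5 = 1.156, r_U = 0.178×1.125^2 = 0.2254.
Fraction of consumed A going to D: r_D/(r_D+r_U) = 0.8368.
C_D = 0.8368·C_{A0}·X = 0.8368×2.42×0.535 = 1.08 mol/dm³; Y_D = C_D/C_{A0} = 0.448.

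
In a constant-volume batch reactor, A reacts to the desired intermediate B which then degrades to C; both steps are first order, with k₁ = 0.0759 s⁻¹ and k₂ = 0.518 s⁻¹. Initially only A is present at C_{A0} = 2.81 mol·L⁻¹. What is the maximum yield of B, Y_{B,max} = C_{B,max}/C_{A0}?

Evaluating C_B at t_opt = ln(k₂/k₁)/(k₂−k₁) gives C_{B,max}/C_{A0} = (k₁/k₂)^[k₂/(k₂−k₁)].
= (0.0759/0.518)^(0.518/(0.518−0.0759)) = (0.1465)^(1.172) = 0.1054.

0.105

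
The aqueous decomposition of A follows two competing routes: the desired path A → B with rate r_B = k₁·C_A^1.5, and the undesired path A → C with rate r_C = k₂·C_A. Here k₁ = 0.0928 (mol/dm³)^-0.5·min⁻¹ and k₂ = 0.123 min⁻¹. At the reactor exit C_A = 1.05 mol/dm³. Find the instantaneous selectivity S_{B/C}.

0.773

S_{B/C} = r_B/r_C = (k₁·C_A^1.5)/(k₂·C_A) = (k₁/k₂)·C_A^0.5.
= (0.0928×1.050^1.5) / (0.123×1.050) = 0.09985/0.1292 = 0.773.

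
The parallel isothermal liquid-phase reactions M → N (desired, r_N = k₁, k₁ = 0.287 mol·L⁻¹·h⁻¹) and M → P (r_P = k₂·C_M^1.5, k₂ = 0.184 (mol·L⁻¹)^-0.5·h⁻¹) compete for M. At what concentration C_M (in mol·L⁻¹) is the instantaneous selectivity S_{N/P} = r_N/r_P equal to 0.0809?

S_{N/P} = (k₁/k₂)·C_M^-1.5 ⇒ C_M = (S·k₂/k₁)^(1/(-1.5)).
= (0.0809×0.184/0.287)^(-0.6667) = (0.05187)^(-0.6667) = 7.19 mol·L⁻¹.

7.19 mol·L⁻¹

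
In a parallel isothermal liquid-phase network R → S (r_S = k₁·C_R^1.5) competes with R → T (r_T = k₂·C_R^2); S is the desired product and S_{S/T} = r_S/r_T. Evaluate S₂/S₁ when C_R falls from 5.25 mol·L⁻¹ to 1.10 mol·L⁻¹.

2.18

S_{S/T} = (k₁/k₂)·C_R^-0.5, so S₂/S₁ = (C_{R,2}/C_{R,1})^-0.5.
= (1.10/5.25)^(-0.5) = (0.2095)^(-0.5) = 2.18.
Selectivity toward S rises as C_R falls — low-concentration operation is favoured.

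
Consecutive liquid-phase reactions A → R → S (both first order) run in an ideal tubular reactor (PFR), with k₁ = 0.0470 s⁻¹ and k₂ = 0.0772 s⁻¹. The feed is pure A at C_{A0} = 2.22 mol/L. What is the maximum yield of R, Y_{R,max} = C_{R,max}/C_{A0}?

0.281

At the optimum, C_{R,max}/C_{A0} = (k₁/k₂)^[k₂/(k₂−k₁)].
= (0.0470/0.0772)^(0.0772/(0.0772−0.0470)) = (0.6088)^(2.556) = 0.2812.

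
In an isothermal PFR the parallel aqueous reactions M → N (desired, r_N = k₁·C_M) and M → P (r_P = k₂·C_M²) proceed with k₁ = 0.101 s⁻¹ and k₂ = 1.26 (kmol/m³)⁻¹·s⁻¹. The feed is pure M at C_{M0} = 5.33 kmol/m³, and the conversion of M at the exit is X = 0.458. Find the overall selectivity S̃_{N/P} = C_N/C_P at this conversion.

0.0201

C_M = C_{M0}(1−X) = 2.889 kmol/m³.
Along a PFR/batch, dC_N/dC_M = −r_N/(r_N+r_P) = −k₁/(k₁+k₂·C_M).
Integrating from C_{M0} to C_M: C_N = (0.101/1.26)·ln[(0.101+1.26·5.33)/(0.101+1.26·2.89)] = 0.08016·ln(6.817/3.741) = 0.04810 kmol/m³.
C_P = (C_{M0}−C_M)−C_N = 2.393 kmol/m³; S̃_{N/P} = 0.04810/2.393 = 0.0201.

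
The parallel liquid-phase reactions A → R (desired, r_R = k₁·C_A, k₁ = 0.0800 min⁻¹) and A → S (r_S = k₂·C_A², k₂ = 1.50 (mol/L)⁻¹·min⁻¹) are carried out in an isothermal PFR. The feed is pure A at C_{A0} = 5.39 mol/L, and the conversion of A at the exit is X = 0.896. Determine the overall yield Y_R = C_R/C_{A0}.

C_A = C_{A0}(1−X) = 0.5606 mol/L.
Along a PFR/batch, dC_R/dC_A = −r_R/(r_R+r_S) = −k₁/(k₁+k₂·C_A).
Integrating from C_{A0} to C_A: C_R = (0.0800/1.50)·ln[(0.0800+1.50·5.39)/(0.0800+1.50·0.561)] = 0.05333·ln(8.165/0.9208) = 0.1164 mol/L.
Y_R = C_R/C_{A0} = 0.1164/5.39 = 0.0216.

0.0216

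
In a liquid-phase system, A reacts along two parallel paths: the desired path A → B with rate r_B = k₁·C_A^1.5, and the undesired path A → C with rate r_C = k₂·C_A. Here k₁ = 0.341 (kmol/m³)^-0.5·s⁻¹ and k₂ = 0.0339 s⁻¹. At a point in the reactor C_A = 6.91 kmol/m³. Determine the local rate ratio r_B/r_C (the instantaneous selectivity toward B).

S_{B/C} = r_B/r_C = (k₁·C_A^1.5)/(k₂·C_A) = (k₁/k₂)·C_A^0.5.
= (0.341×6.910^1.5) / (0.0339×6.910) = 6.194/0.2342 = 26.4.
Since the desired path is higher order in A, keeping C_A high (PFR or concentrated feed) favours B.

26.4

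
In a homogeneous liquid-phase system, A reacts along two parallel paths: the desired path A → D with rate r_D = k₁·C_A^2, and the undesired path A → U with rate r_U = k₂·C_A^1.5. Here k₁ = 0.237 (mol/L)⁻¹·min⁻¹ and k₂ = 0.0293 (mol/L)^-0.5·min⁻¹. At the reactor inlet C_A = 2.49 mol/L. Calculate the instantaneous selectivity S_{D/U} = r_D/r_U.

12.8

S_{D/U} = r_D/r_U = (k₁·C_A^2)/(k₂·C_A^1.5) = (k₁/k₂)·C_A^0.5.
= (0.237×2.490^2) / (0.0293×2.490^1.5) = 1.469/0.1151 = 12.8.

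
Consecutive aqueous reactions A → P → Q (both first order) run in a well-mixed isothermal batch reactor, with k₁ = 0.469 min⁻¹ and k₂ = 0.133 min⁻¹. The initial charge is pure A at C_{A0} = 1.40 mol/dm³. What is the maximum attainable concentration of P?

At the optimum, C_{P,max}/C_{A0} = (k₁/k₂)^[k₂/(k₂−k₁)].
= (0.469/0.133)^(0.133/(0.133−0.469)) = (3.526)^(-0.3958) = 0.6072.
C_{P,max} = 0.6072×1.40 = 0.850 mol/dm³.

0.850 mol/dm³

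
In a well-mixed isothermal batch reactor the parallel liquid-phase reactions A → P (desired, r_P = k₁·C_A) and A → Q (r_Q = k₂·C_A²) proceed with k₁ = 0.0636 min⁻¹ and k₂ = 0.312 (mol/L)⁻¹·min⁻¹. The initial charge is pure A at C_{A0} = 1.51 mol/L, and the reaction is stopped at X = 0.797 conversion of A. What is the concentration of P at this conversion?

C_A = C_{A0}(1−X) = 0.3065 mol/L.
Along a PFR/batch, dC_P/dC_A = −r_P/(r_P+r_Q) = −k₁/(k₁+k₂·C_A).
Integrating from C_{A0} to C_A: C_P = (0.0636/0.312)·ln[(0.0636+0.312·1.51)/(0.0636+0.312·0.307)] = 0.2038·ln(0.5347/0.1592) = 0.2469 mol/L.

0.247 mol/L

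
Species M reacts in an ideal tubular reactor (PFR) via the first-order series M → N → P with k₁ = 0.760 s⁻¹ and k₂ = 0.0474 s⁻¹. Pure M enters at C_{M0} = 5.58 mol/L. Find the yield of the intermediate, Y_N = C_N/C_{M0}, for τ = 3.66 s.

The intermediate concentration in a first-order A→B→C sequence is C_N = k₁C_{M0}(e^(−k₁τ) − e^(−k₂τ))/(k₂−k₁).
e^(−k₁τ) = e^(−0.760×3.66) = e^(−2.782) = 0.06194; e^(−k₂τ) = e^(−0.1735) = 0.8407.
C_N = 0.760×5.58/(0.0474−0.760) × (0.06194−0.8407) = (-5.951)×(-0.7788) = 4.635 mol/L.
Y_N = C_N/C_{M0} = 4.635/5.58 = 0.831.

0.831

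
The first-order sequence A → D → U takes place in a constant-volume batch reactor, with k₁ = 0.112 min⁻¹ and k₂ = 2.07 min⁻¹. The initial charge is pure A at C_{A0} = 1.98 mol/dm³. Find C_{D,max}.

At the optimum, C_{D,max}/C_{A0} = (k₁/k₂)^[k₂/(k₂−k₁)].
= (0.112/2.07)^(2.07/(2.07−0.112)) = (0.05411)^(1.057) = 0.04579.
C_{D,max} = 0.04579×1.98 = 0.0907 mol/dm³.

0.0907 mol/dm³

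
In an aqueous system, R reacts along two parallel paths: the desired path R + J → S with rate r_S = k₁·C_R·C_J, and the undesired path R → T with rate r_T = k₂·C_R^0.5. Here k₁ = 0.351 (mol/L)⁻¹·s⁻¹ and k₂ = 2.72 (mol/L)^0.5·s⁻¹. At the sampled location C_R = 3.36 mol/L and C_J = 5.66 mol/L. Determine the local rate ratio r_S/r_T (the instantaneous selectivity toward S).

1.34

S_{S/T} = r_S/r_T = (k₁·C_R·C_J)/(k₂·C_R^0.5) = (k₁/k₂)·C_R^0.5·C_J.
= (0.351×3.360×5.660) / (2.72×3.360^0.5) = 6.675/4.986 = 1.34.
Since the desired path is higher order in R, keeping C_R high (PFR or concentrated feed) favours S.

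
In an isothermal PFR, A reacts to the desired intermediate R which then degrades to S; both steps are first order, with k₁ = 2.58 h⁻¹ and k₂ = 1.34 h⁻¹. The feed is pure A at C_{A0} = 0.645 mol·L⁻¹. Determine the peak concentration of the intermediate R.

0.318 mol·L⁻¹

For a first-order series the maximum intermediate yield is C_{R,max}/C_{A0} = (k₁/k₂)^[k₂/(k₂−k₁)].
= (2.58/1.34)^(1.34/(1.34−2.58)) = (1.925)^(-1.081) = 0.4927.
C_{R,max} = 0.4927×0.645 = 0.318 mol·L⁻¹.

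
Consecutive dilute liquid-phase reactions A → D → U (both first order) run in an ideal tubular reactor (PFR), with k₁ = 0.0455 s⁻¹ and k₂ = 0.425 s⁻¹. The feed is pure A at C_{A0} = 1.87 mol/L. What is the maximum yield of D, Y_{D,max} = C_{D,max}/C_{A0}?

Evaluating C_D at τ_opt = ln(k₂/k₁)/(k₂−k₁) gives C_{D,max}/C_{A0} = (k₁/k₂)^[k₂/(k₂−k₁)].
= (0.0455/0.425)^(0.425/(0.425−0.0455)) = (0.1071)^(1.120) = 0.08190.

0.0819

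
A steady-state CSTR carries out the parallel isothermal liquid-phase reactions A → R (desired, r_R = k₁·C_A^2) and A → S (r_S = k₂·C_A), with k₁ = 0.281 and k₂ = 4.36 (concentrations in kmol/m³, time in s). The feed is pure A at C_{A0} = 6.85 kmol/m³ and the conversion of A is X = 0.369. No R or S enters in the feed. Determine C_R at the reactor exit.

Exit C_A = C_{A0}(1−X) = 6.85×0.631 = 4.322 kmol/m³.
Rates in a CSTR are evaluated at the outlet concentration: r_R = 0.281×4.322^2 = 5.250, r_S = 4.36×4.322 = 18.85.
Fraction of consumed A going to R: r_R/(r_R+r_S) = 0.2179.
C_R = 0.2179·C_{A0}·X = 0.2179×6.85×0.369 = 0.551 kmol/m³.

0.551 kmol/m³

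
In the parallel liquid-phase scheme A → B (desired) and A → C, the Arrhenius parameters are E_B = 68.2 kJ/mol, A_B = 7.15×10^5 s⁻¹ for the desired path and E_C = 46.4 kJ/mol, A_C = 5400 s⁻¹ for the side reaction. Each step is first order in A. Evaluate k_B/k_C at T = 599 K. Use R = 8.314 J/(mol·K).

1.66

Since both paths have the same order in A, the concentration cancels and S_{B/C} = k_B/k_C = (A_B/A_C)·exp[(E_C−E_B)/(RT)].
(E_C−E_B)/(RT) = (46.4−68.2)×10³/(8.314×599) = -21800/4980 = -4.377.
k_B/k_C = (7.15×10^5/5400)·exp(-4.377) = 132.4 × 0.01256 = 1.66.
Since E_B > E_C, raising the temperature improves selectivity toward B.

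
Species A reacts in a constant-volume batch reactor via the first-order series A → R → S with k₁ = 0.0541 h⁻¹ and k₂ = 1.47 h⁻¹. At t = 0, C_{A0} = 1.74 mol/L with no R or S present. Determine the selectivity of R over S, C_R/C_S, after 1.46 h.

The intermediate concentration in a first-order A→B→C sequence is C_R = k₁C_{A0}(e^(−k₁t) − e^(−k₂t))/(k₂−k₁).
e^(−k₁t) = e^(−0.0541×1.46) = e^(−0.07899) = 0.9241; e^(−k₂t) = e^(−2.146) = 0.1169.
C_R = 0.0541×1.74/(1.47−0.0541) × (0.9241−0.1169) = 0.06648×0.8071 = 0.05366 mol/L.
C_A = C_{A0}e^(−k₁t) = 1.608 mol/L, so C_S = C_{A0}−C_A−C_R = 0.07849 mol/L; C_R/C_S = 0.684.

0.684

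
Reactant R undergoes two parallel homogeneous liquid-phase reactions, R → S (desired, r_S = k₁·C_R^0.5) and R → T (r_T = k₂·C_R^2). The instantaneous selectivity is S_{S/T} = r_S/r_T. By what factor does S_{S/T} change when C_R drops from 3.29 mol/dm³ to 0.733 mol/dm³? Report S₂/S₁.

9.51

S_{S/T} = (k₁/k₂)·C_R^-1.5, so S₂/S₁ = (C_{R,2}/C_{R,1})^-1.5.
= (0.733/3.29)^(-1.5) = (0.2228)^(-1.5) = 9.51.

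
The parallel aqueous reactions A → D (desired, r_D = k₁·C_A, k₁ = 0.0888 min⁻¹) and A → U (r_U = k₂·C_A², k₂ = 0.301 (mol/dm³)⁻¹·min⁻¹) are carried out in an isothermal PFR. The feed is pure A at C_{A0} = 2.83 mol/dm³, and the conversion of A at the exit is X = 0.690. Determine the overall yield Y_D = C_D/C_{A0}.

C_A = C_{A0}(1−X) = 0.8773 mol/dm³.
Along a PFR/batch, dC_D/dC_A = −r_D/(r_D+r_U) = −k₁/(k₁+k₂·C_A).
Integrating from C_{A0} to C_A: C_D = (0.0888/0.301)·ln[(0.0888+0.301·2.83)/(0.0888+0.301·0.877)] = 0.2950·ln(0.9406/0.3529) = 0.2893 mol/dm³.
Y_D = C_D/C_{A0} = 0.2893/2.83 = 0.102.

0.102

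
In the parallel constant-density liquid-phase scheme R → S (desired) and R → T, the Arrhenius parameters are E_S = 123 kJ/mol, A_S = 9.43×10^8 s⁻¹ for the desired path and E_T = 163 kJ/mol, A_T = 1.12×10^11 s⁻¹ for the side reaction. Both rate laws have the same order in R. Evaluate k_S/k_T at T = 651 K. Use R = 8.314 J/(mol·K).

With equal orders, S_{S/T} = k_S/k_T = (A_S/A_T)·exp[(E_T−E_S)/(RT)].
(E_T−E_S)/(RT) = (163−123)×10³/(8.314×651) = 40000/5412 = 7.390.
k_S/k_T = (9.43×10^8/1.12×10^11)·exp(7.390) = 0.008420 × 1620 = 13.6.

13.6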